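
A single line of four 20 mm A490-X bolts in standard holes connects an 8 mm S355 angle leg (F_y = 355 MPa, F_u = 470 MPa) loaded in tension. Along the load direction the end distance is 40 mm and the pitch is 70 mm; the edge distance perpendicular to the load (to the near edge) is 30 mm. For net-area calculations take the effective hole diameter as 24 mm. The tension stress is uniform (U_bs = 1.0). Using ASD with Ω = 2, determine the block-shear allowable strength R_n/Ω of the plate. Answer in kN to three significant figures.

Shear plane L_v = 40 + 3·70 = 250 mm; A_gv = 250 × 8 = 2000 mm².
A_nv = (250 − 3.5·24) × 8 = 1328 mm².
A_nt = (30 − 0.5·24) × 8 = 144 mm².
0.6 F_u A_nv = 374.5 kN; 0.6 F_y A_gv = 426 kN → shear rupture governs the shear term.
R_n = 374.5 + 1.0 × 470 × 144 / 1000 = 442.2 kN.
Allowable strength R_n/Ω = 442.2 / 2 = 221 kN.

221 kN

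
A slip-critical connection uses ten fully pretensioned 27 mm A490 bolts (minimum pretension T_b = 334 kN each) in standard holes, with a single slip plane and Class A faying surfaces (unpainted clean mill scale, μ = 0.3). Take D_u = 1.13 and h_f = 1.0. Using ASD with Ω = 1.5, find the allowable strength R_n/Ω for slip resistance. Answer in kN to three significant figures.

R_n = μ · D_u · h_f · T_b · n_s · n_b = 0.3 × 1.13 × 1.0 × 334 × 1 × 10 = 1132 kN.
Allowable strength R_n/Ω = 1132 / 1.5 = 755 kN.

755 kN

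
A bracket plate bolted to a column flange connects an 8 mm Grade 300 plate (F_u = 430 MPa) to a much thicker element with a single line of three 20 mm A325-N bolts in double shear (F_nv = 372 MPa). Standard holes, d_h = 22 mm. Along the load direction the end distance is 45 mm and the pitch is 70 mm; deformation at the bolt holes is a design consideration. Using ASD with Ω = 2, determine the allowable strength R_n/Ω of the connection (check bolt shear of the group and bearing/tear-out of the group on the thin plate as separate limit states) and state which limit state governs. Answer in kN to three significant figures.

235 kN (bearing governs)

Bolt shear: A_b = π·20²/4 = 314.2 mm²; R_n = 372 × 314.2 × 3 × 2 / 1000 = 701.2 kN → 701.2 / 2 = 351 kN.
Bearing (1.2 l_c t F_u ≤ 2.4 d t F_u): upper limit = 2.4·20·8·430 / 1000 = 165.1 kN.
  Edge l_c = 45 − 22/2 = 34 → r_n = 140.4 kN; interior l_c = 70 − 22 = 48 → r_n = 165.1 kN.
  R_n,bearing = 1·140.4 + 2·165.1 = 470.6 kN → 470.6 / 2 = 235 kN.
Bearing governs: 235 kN.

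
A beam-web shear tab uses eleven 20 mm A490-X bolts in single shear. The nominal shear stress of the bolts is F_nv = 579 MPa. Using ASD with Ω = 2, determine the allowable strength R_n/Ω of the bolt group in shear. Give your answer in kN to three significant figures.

A_b = π × 20² / 4 = 314.2 mm².
R_n = F_nv · A_b · n · n_s = 579 × 314.2 × 11 × 1 / 1000 = 2001 kN.
Allowable strength R_n/Ω = 2001 / 2 = 1000 kN.

1000 kN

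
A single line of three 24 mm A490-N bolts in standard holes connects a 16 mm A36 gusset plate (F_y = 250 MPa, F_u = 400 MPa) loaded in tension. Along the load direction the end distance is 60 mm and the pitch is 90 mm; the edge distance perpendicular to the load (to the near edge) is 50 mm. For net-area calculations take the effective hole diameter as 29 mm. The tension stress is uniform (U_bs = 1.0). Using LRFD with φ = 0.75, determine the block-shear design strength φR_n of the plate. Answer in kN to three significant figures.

602 kN

Shear plane L_v = 60 + 2·90 = 240 mm; A_gv = 240 × 16 = 3840 mm².
A_nv = (240 − 2.5·29) × 16 = 2680 mm².
A_nt = (50 − 0.5·29) × 16 = 568 mm².
0.6 F_u A_nv = 643.2 kN; 0.6 F_y A_gv = 576 kN → shear yielding governs the shear term.
R_n = 576 + 1.0 × 400 × 568 / 1000 = 803.2 kN.
Design strength φR_n = 0.75 × 803.2 = 602 kN.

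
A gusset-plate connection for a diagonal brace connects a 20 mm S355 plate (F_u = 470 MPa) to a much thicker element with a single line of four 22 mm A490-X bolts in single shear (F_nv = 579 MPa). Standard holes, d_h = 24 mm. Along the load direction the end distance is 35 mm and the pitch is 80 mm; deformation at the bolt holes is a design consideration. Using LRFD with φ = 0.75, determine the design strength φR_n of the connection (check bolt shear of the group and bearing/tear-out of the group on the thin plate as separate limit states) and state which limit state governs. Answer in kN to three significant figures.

Bolt shear: A_b = π·22²/4 = 380.1 mm²; R_n = 579 × 380.1 × 4 × 1 / 1000 = 880.4 kN → 0.75 × 880.4 = 660 kN.
Bearing (1.2 l_c t F_u ≤ 2.4 d t F_u): upper limit = 2.4·22·20·470 / 1000 = 496.3 kN.
  Edge l_c = 35 − 24/2 = 23 → r_n = 259.4 kN; interior l_c = 80 − 24 = 56 → r_n = 496.3 kN.
  R_n,bearing = 1·259.4 + 3·496.3 = 1748 kN → 0.75 × 1748 = 1310 kN.
Bolt shear governs: 660 kN.

660 kN (bolt shear governs)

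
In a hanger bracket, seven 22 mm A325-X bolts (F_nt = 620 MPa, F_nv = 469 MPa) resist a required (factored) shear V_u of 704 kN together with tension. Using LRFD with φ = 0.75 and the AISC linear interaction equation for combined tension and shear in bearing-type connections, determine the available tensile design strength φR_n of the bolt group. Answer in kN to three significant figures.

678 kN

A_b = π·22²/4 = 380.1 mm²; f_rv = 704 × 1000 / (7 × 380.1) = 264.6 MPa.
F'_nt = 1.3 F_nt − (F_nt / φF_nv) f_rv = 1.3·620 − (620/(0.75·469))·264.6 = 339.7 MPa, capped at F_nt → F'_nt = 339.7 MPa.
R_n = F'_nt · A_b · n = 339.7 × 380.1 × 7 / 1000 = 903.8 kN.
Design strength φR_n = 0.75 × 903.8 = 678 kN.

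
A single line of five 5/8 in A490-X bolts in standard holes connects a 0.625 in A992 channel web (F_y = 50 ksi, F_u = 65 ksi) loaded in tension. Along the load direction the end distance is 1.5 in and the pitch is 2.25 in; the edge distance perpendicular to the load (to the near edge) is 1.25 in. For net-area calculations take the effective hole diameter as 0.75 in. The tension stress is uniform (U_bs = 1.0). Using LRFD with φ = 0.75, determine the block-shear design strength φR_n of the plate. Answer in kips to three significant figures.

Shear plane L_v = 1.5 + 4·2.25 = 10.5 in; A_gv = 10.5 × 0.625 = 6.562 in².
A_nv = (10.5 − 4.5·0.75) × 0.625 = 4.453 in².
A_nt = (1.25 − 0.5·0.75) × 0.625 = 0.5469 in².
0.6 F_u A_nv = 173.7 kips; 0.6 F_y A_gv = 196.9 kips → shear rupture governs the shear term.
R_n = 173.7 + 1.0 × 65 × 0.5469 = 209.2 kips.
Design strength φR_n = 0.75 × 209.2 = 157 kips.

157 kips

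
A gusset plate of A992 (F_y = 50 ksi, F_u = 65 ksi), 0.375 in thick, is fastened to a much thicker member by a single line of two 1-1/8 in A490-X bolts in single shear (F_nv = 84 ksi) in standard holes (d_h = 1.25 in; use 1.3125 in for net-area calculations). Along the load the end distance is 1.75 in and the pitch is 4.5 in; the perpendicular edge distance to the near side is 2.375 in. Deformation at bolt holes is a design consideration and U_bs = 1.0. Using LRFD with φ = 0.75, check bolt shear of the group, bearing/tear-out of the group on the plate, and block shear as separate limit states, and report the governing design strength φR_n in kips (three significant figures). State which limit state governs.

Bolt shear: A_b = π·1.125²/4 = 0.994 in²; R_n = 84 × 0.994 × 2 × 1 = 167 kips → 0.75 × 167 = 125 kips.
Bearing: edge l_c = 1.125, r_n = 32.91 kips; interior l_c = 3.25, r_n = 65.81 kips; R_n = 32.91 + 1·65.81 = 98.72 kips → 74 kips.
Block shear: A_gv = 2.344, A_nv = 1.605, A_nt = 0.6445 in²; R_n = min(0.6F_uA_nv, 0.6F_yA_gv) + U_bs·F_u·A_nt = 104.5 kips → 78.4 kips.
Bearing governs: 74 kips.

74 kips (bearing governs)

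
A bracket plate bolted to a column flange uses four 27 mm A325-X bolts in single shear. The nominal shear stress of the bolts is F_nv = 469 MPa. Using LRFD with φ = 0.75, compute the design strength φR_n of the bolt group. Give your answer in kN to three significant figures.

806 kN

A_b = π × 27² / 4 = 572.6 mm².
R_n = F_nv · A_b · n · n_s = 469 × 572.6 × 4 × 1 / 1000 = 1074 kN.
Design strength φR_n = 0.75 × 1074 = 806 kN.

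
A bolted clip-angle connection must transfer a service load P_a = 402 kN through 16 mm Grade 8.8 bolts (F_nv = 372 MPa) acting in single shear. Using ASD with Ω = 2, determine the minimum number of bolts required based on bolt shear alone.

A_b = π·16²/4 = 201.1 mm².
Per-bolt allowable strength R_n/Ω = 372 × 201.1 × 1 / 1000 / 2 = 37.4 kN.
n ≥ 402 / 37.4 = 10.75 → use 11 bolts.

11 bolts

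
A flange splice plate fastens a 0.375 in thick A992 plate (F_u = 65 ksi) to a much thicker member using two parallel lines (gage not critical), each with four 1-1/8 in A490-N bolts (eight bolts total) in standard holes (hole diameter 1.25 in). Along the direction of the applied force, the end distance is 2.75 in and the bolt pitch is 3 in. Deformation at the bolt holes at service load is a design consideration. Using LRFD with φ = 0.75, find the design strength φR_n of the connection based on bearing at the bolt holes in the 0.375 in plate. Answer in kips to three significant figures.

Per bolt r_n = 1.2 l_c t F_u ≤ 2.4 d t F_u; upper limit = 2.4 × 1.125 × 0.375 × 65 = 65.81 kips.
Edge bolt: l_c = 2.75 − 1.25/2 = 2.125 in → 1.2 × 2.125 × 0.375 × 65 = 62.16 → r_n = 62.16 kips.
Interior bolts: l_c = 3 − 1.25 = 1.75 in → 1.2 × 1.75 × 0.375 × 65 = 51.19 → r_n = 51.19 kips.
R_n = 2 × 62.16 + 6 × 51.19 = 431.4 kips.
Design strength φR_n = 0.75 × 431.4 = 324 kips.

324 kips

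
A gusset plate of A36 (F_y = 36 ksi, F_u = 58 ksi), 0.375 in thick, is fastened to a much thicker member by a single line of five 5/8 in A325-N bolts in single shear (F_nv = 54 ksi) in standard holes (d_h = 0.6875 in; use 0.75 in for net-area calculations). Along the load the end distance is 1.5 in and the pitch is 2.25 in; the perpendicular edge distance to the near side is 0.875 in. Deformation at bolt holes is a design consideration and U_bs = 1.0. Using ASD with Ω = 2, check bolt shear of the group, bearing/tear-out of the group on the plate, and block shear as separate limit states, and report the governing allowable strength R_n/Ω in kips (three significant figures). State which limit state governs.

41.4 kips (bolt shear governs)

Bolt shear: A_b = π·0.625²/4 = 0.3068 in²; R_n = 54 × 0.3068 × 5 × 1 = 82.83 kips → 82.83 / 2 = 41.4 kips.
Bearing: edge l_c = 1.156, r_n = 30.18 kips; interior l_c = 1.562, r_n = 32.62 kips; R_n = 30.18 + 4·32.62 = 160.7 kips → 80.3 kips.
Block shear: A_gv = 3.938, A_nv = 2.672, A_nt = 0.1875 in²; R_n = min(0.6F_uA_nv, 0.6F_yA_gv) + U_bs·F_u·A_nt = 95.92 kips → 48 kips.
Bolt shear governs: 41.4 kips.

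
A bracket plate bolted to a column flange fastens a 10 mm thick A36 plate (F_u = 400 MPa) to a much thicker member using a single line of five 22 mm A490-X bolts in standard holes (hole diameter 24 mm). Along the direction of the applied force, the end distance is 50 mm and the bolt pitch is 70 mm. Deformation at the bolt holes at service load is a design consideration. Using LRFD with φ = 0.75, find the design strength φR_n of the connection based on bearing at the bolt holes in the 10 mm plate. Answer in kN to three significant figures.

770 kN

Per bolt r_n = 1.2 l_c t F_u ≤ 2.4 d t F_u; upper limit = 2.4 × 22 × 10 × 400 / 1000 = 211.2 kN.
Edge bolt: l_c = 50 − 24/2 = 38 mm → 1.2 × 38 × 10 × 400 / 1000 = 182.4 → r_n = 182.4 kN.
Interior bolts: l_c = 70 − 24 = 46 mm → 1.2 × 46 × 10 × 400 / 1000 = 220.8 → r_n = 211.2 kN.
R_n = 1 × 182.4 + 4 × 211.2 = 1027 kN.
Design strength φR_n = 0.75 × 1027 = 770 kN.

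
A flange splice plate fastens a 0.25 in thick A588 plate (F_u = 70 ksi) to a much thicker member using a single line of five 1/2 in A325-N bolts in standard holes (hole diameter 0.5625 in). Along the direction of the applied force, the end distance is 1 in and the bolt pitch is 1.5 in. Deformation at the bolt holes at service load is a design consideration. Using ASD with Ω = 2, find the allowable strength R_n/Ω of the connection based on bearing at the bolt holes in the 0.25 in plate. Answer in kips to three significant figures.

46.9 kips

Per bolt r_n = 1.2 l_c t F_u ≤ 2.4 d t F_u; upper limit = 2.4 × 0.5 × 0.25 × 70 = 21 kips.
Edge bolt: l_c = 1 − 0.5625/2 = 0.7188 in → 1.2 × 0.7188 × 0.25 × 70 = 15.09 → r_n = 15.09 kips.
Interior bolts: l_c = 1.5 − 0.5625 = 0.9375 in → 1.2 × 0.9375 × 0.25 × 70 = 19.69 → r_n = 19.69 kips.
R_n = 1 × 15.09 + 4 × 19.69 = 93.84 kips.
Allowable strength R_n/Ω = 93.84 / 2 = 46.9 kips.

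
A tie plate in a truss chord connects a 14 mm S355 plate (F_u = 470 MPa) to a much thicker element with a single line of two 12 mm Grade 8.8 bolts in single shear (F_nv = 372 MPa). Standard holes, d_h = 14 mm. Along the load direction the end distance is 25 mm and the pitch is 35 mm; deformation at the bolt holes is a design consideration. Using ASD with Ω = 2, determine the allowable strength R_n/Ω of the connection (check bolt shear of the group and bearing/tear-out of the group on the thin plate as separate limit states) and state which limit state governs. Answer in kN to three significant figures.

Bolt shear: A_b = π·12²/4 = 113.1 mm²; R_n = 372 × 113.1 × 2 × 1 / 1000 = 84.14 kN → 84.14 / 2 = 42.1 kN.
Bearing (1.2 l_c t F_u ≤ 2.4 d t F_u): upper limit = 2.4·12·14·470 / 1000 = 189.5 kN.
  Edge l_c = 25 − 14/2 = 18 → r_n = 142.1 kN; interior l_c = 35 − 14 = 21 → r_n = 165.8 kN.
  R_n,bearing = 1·142.1 + 1·165.8 = 307.9 kN → 307.9 / 2 = 154 kN.
Bolt shear governs: 42.1 kN.

42.1 kN (bolt shear governs)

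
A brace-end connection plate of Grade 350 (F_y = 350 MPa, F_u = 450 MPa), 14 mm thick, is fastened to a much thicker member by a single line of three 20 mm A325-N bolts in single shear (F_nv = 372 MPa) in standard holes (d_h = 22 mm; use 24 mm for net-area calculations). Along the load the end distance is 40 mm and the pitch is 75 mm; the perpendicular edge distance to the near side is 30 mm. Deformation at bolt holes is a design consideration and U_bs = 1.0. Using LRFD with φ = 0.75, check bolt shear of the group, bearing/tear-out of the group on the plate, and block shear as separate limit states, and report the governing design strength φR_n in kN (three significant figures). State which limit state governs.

263 kN (bolt shear governs)

Bolt shear: A_b = π·20²/4 = 314.2 mm²; R_n = 372 × 314.2 × 3 × 1 / 1000 = 350.6 kN → 0.75 × 350.6 = 263 kN.
Bearing: edge l_c = 29, r_n = 219.2 kN; interior l_c = 53, r_n = 302.4 kN; R_n = 219.2 + 2·302.4 = 824 kN → 618 kN.
Block shear: A_gv = 2660, A_nv = 1820, A_nt = 252 mm²; R_n = min(0.6F_uA_nv, 0.6F_yA_gv) + U_bs·F_u·A_nt = 604.8 kN → 454 kN.
Bolt shear governs: 263 kN.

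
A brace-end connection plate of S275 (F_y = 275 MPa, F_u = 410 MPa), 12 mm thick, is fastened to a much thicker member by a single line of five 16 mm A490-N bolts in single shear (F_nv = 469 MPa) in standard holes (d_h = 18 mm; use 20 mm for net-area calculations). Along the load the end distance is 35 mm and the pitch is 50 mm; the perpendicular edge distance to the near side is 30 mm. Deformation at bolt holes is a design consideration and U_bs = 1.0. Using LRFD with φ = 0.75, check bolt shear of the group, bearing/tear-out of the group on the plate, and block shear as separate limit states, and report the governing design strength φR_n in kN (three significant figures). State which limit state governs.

354 kN (bolt shear governs)

Bolt shear: A_b = π·16²/4 = 201.1 mm²; R_n = 469 × 201.1 × 5 × 1 / 1000 = 471.5 kN → 0.75 × 471.5 = 354 kN.
Bearing: edge l_c = 26, r_n = 153.5 kN; interior l_c = 32, r_n = 188.9 kN; R_n = 153.5 + 4·188.9 = 909.2 kN → 682 kN.
Block shear: A_gv = 2820, A_nv = 1740, A_nt = 240 mm²; R_n = min(0.6F_uA_nv, 0.6F_yA_gv) + U_bs·F_u·A_nt = 526.4 kN → 395 kN.
Bolt shear governs: 354 kN.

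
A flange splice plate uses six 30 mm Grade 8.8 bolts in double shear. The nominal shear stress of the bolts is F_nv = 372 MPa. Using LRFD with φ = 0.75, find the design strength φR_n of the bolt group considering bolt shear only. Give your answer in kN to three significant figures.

A_b = π × 30² / 4 = 706.9 mm².
R_n = F_nv · A_b · n · n_s = 372 × 706.9 × 6 × 2 / 1000 = 3155 kN.
Design strength φR_n = 0.75 × 3155 = 2370 kN.

2370 kN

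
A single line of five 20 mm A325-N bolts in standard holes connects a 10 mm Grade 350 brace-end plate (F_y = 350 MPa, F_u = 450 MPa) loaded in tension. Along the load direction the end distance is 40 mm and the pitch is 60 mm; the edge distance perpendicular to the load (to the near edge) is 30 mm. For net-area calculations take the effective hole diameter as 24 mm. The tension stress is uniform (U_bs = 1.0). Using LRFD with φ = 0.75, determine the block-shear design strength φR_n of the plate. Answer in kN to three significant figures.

409 kN

Shear plane L_v = 40 + 4·60 = 280 mm; A_gv = 280 × 10 = 2800 mm².
A_nv = (280 − 4.5·24) × 10 = 1720 mm².
A_nt = (30 − 0.5·24) × 10 = 180 mm².
0.6 F_u A_nv = 464.4 kN; 0.6 F_y A_gv = 588 kN → shear rupture governs the shear term.
R_n = 464.4 + 1.0 × 450 × 180 / 1000 = 545.4 kN.
Design strength φR_n = 0.75 × 545.4 = 409 kN.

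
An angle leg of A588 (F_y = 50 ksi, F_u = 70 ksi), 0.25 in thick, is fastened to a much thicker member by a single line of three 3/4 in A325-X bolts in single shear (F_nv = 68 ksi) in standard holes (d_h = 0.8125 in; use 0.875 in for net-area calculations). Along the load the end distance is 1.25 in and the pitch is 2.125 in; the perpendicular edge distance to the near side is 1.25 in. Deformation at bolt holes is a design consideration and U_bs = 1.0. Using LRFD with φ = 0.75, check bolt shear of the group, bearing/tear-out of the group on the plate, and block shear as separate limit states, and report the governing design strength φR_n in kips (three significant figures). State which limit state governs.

Bolt shear: A_b = π·0.75²/4 = 0.4418 in²; R_n = 68 × 0.4418 × 3 × 1 = 90.12 kips → 0.75 × 90.12 = 67.6 kips.
Bearing: edge l_c = 0.8438, r_n = 17.72 kips; interior l_c = 1.312, r_n = 27.56 kips; R_n = 17.72 + 2·27.56 = 72.84 kips → 54.6 kips.
Block shear: A_gv = 1.375, A_nv = 0.8281, A_nt = 0.2031 in²; R_n = min(0.6F_uA_nv, 0.6F_yA_gv) + U_bs·F_u·A_nt = 49 kips → 36.8 kips.
Block shear governs: 36.8 kips.

36.8 kips (block shear governs)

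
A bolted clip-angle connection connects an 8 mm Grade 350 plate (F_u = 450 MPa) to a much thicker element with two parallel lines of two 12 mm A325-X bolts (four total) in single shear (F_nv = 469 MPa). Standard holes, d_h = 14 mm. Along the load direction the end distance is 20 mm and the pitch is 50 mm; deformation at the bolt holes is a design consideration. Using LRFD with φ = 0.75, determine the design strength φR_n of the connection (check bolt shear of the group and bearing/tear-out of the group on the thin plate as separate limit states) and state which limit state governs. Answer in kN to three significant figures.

Bolt shear: A_b = π·12²/4 = 113.1 mm²; R_n = 469 × 113.1 × 4 × 1 / 1000 = 212.2 kN → 0.75 × 212.2 = 159 kN.
Bearing (1.2 l_c t F_u ≤ 2.4 d t F_u): upper limit = 2.4·12·8·450 / 1000 = 103.7 kN.
  Edge l_c = 20 − 14/2 = 13 → r_n = 56.16 kN; interior l_c = 50 − 14 = 36 → r_n = 103.7 kN.
  R_n,bearing = 2·56.16 + 2·103.7 = 319.7 kN → 0.75 × 319.7 = 240 kN.
Bolt shear governs: 159 kN.

159 kN (bolt shear governs)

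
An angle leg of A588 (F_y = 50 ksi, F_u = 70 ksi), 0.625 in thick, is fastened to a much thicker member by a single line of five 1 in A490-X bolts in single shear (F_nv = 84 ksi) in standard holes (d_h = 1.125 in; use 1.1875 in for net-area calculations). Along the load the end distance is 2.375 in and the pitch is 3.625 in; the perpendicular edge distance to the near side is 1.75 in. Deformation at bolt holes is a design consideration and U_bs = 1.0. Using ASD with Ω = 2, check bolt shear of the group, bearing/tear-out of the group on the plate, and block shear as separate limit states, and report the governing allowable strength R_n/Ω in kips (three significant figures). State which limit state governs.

Bolt shear: A_b = π·1²/4 = 0.7854 in²; R_n = 84 × 0.7854 × 5 × 1 = 329.9 kips → 329.9 / 2 = 165 kips.
Bearing: edge l_c = 1.812, r_n = 95.16 kips; interior l_c = 2.5, r_n = 105 kips; R_n = 95.16 + 4·105 = 515.2 kips → 258 kips.
Block shear: A_gv = 10.55, A_nv = 7.207, A_nt = 0.7227 in²; R_n = min(0.6F_uA_nv, 0.6F_yA_gv) + U_bs·F_u·A_nt = 353.3 kips → 177 kips.
Bolt shear governs: 165 kips.

165 kips (bolt shear governs)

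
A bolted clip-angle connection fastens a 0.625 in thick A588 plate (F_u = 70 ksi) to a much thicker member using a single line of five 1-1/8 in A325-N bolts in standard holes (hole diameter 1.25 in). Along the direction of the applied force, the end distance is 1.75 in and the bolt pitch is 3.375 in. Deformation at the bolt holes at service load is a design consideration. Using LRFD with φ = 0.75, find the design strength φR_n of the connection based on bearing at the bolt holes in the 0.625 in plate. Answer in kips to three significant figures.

379 kips

Per bolt r_n = 1.2 l_c t F_u ≤ 2.4 d t F_u; upper limit = 2.4 × 1.125 × 0.625 × 70 = 118.1 kips.
Edge bolt: l_c = 1.75 − 1.25/2 = 1.125 in → 1.2 × 1.125 × 0.625 × 70 = 59.06 → r_n = 59.06 kips.
Interior bolts: l_c = 3.375 − 1.25 = 2.125 in → 1.2 × 2.125 × 0.625 × 70 = 111.6 → r_n = 111.6 kips.
R_n = 1 × 59.06 + 4 × 111.6 = 505.3 kips.
Design strength φR_n = 0.75 × 505.3 = 379 kips.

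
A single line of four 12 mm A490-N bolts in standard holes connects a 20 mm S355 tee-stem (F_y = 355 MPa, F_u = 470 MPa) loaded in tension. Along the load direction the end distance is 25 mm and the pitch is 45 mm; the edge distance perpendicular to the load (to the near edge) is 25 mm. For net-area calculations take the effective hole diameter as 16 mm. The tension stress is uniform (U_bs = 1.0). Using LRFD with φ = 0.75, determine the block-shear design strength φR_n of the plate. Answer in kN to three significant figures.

560 kN

Shear plane L_v = 25 + 3·45 = 160 mm; A_gv = 160 × 20 = 3200 mm².
A_nv = (160 − 3.5·16) × 20 = 2080 mm².
A_nt = (25 − 0.5·16) × 20 = 340 mm².
0.6 F_u A_nv = 586.6 kN; 0.6 F_y A_gv = 681.6 kN → shear rupture governs the shear term.
R_n = 586.6 + 1.0 × 470 × 340 / 1000 = 746.4 kN.
Design strength φR_n = 0.75 × 746.4 = 560 kN.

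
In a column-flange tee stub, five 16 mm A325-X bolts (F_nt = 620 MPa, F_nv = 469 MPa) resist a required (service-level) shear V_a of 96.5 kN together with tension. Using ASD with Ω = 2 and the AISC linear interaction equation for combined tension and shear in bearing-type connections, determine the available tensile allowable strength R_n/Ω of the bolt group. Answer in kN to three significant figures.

278 kN

A_b = π·16²/4 = 201.1 mm²; f_rv = 96.5 × 1000 / (5 × 201.1) = 95.99 MPa.
F'_nt = 1.3 F_nt − (Ω F_nt / F_nv) f_rv = 1.3·620 − (2·620/469)·95.99 = 552.2 MPa, capped at F_nt → F'_nt = 552.2 MPa.
R_n = F'_nt · A_b · n = 552.2 × 201.1 × 5 / 1000 = 555.1 kN.
Allowable strength R_n/Ω = 555.1 / 2 = 278 kN.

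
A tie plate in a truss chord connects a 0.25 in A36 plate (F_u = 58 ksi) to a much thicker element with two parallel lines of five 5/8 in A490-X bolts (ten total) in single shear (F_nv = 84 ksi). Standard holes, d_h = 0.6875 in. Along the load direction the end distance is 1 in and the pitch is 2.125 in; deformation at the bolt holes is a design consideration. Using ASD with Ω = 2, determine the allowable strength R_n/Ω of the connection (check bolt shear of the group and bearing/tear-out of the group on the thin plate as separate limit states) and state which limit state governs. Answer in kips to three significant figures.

Bolt shear: A_b = π·0.625²/4 = 0.3068 in²; R_n = 84 × 0.3068 × 10 × 1 = 257.7 kips → 257.7 / 2 = 129 kips.
Bearing (1.2 l_c t F_u ≤ 2.4 d t F_u): upper limit = 2.4·0.625·0.25·58 = 21.75 kips.
  Edge l_c = 1 − 0.6875/2 = 0.6562 → r_n = 11.42 kips; interior l_c = 2.125 − 0.6875 = 1.438 → r_n = 21.75 kips.
  R_n,bearing = 2·11.42 + 8·21.75 = 196.8 kips → 196.8 / 2 = 98.4 kips.
Bearing governs: 98.4 kips.

98.4 kips (bearing governs)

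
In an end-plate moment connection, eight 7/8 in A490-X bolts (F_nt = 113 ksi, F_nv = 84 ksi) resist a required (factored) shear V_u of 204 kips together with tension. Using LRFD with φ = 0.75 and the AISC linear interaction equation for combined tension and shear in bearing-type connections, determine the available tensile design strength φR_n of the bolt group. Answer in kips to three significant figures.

256 kips

A_b = π·0.875²/4 = 0.6013 in²; f_rv = 204 / (8 × 0.6013) = 42.41 ksi.
F'_nt = 1.3 F_nt − (F_nt / φF_nv) f_rv = 1.3·113 − (113/(0.75·84))·42.41 = 70.84 ksi, capped at F_nt → F'_nt = 70.84 ksi.
R_n = F'_nt · A_b · n = 70.84 × 0.6013 × 8 = 340.8 kips.
Design strength φR_n = 0.75 × 340.8 = 256 kips.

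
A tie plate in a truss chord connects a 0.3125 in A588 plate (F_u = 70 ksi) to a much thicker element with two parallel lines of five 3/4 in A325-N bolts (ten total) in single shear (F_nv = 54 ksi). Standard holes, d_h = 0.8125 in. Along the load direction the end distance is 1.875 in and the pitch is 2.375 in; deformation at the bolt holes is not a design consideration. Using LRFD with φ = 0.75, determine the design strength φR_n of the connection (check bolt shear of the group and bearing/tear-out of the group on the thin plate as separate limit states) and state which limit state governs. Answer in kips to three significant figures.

Bolt shear: A_b = π·0.75²/4 = 0.4418 in²; R_n = 54 × 0.4418 × 10 × 1 = 238.6 kips → 0.75 × 238.6 = 179 kips.
Bearing (1.5 l_c t F_u ≤ 3.0 d t F_u): upper limit = 3.0·0.75·0.3125·70 = 49.22 kips.
  Edge l_c = 1.875 − 0.8125/2 = 1.469 → r_n = 48.19 kips; interior l_c = 2.375 − 0.8125 = 1.562 → r_n = 49.22 kips.
  R_n,bearing = 2·48.19 + 8·49.22 = 490.1 kips → 0.75 × 490.1 = 368 kips.
Bolt shear governs: 179 kips.

179 kips (bolt shear governs)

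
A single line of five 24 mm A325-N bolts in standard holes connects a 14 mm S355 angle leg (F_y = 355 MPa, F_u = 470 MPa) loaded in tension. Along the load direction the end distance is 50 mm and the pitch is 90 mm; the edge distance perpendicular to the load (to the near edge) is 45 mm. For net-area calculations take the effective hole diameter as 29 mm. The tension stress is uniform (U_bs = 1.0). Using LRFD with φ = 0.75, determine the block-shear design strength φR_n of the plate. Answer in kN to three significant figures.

978 kN

Shear plane L_v = 50 + 4·90 = 410 mm; A_gv = 410 × 14 = 5740 mm².
A_nv = (410 − 4.5·29) × 14 = 3913 mm².
A_nt = (45 − 0.5·29) × 14 = 427 mm².
0.6 F_u A_nv = 1103 kN; 0.6 F_y A_gv = 1223 kN → shear rupture governs the shear term.
R_n = 1103 + 1.0 × 470 × 427 / 1000 = 1304 kN.
Design strength φR_n = 0.75 × 1304 = 978 kN.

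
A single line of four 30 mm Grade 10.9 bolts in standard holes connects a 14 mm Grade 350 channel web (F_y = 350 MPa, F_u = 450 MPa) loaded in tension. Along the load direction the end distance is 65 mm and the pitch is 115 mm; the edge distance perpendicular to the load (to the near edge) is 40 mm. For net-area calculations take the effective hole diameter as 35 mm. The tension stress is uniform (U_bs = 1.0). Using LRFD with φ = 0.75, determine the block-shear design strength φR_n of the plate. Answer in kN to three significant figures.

921 kN

Shear plane L_v = 65 + 3·115 = 410 mm; A_gv = 410 × 14 = 5740 mm².
A_nv = (410 − 3.5·35) × 14 = 4025 mm².
A_nt = (40 − 0.5·35) × 14 = 315 mm².
0.6 F_u A_nv = 1087 kN; 0.6 F_y A_gv = 1205 kN → shear rupture governs the shear term.
R_n = 1087 + 1.0 × 450 × 315 / 1000 = 1228 kN.
Design strength φR_n = 0.75 × 1228 = 921 kN.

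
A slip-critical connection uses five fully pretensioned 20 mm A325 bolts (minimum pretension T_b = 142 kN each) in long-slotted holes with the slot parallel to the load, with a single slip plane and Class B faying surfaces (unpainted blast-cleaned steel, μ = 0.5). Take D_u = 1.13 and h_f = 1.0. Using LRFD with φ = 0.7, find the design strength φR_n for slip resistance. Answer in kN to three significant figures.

R_n = μ · D_u · h_f · T_b · n_s · n_b = 0.5 × 1.13 × 1.0 × 142 × 1 × 5 = 401.1 kN.
Design strength φR_n = 0.7 × 401.1 = 281 kN.

281 kN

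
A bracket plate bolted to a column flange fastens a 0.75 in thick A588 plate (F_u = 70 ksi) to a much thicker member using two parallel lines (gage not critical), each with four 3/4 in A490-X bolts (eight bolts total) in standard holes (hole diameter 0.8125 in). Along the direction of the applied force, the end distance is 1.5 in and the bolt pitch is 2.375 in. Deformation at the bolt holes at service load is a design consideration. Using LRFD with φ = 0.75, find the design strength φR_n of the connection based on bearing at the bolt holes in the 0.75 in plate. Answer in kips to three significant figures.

Per bolt r_n = 1.2 l_c t F_u ≤ 2.4 d t F_u; upper limit = 2.4 × 0.75 × 0.75 × 70 = 94.5 kips.
Edge bolt: l_c = 1.5 − 0.8125/2 = 1.094 in → 1.2 × 1.094 × 0.75 × 70 = 68.91 → r_n = 68.91 kips.
Interior bolts: l_c = 2.375 − 0.8125 = 1.562 in → 1.2 × 1.562 × 0.75 × 70 = 98.44 → r_n = 94.5 kips.
R_n = 2 × 68.91 + 6 × 94.5 = 704.8 kips.
Design strength φR_n = 0.75 × 704.8 = 529 kips.

529 kips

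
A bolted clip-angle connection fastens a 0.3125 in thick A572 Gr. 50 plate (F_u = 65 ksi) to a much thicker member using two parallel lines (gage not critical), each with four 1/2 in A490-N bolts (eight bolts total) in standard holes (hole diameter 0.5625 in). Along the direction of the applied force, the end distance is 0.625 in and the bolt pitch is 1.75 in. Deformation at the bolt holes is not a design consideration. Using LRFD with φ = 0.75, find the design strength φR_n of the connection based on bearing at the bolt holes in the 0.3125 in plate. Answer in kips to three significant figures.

153 kips

Per bolt r_n = 1.5 l_c t F_u ≤ 3.0 d t F_u; upper limit = 3.0 × 0.5 × 0.3125 × 65 = 30.47 kips.
Edge bolt: l_c = 0.625 − 0.5625/2 = 0.3438 in → 1.5 × 0.3438 × 0.3125 × 65 = 10.47 → r_n = 10.47 kips.
Interior bolts: l_c = 1.75 − 0.5625 = 1.188 in → 1.5 × 1.188 × 0.3125 × 65 = 36.18 → r_n = 30.47 kips.
R_n = 2 × 10.47 + 6 × 30.47 = 203.8 kips.
Design strength φR_n = 0.75 × 203.8 = 153 kips.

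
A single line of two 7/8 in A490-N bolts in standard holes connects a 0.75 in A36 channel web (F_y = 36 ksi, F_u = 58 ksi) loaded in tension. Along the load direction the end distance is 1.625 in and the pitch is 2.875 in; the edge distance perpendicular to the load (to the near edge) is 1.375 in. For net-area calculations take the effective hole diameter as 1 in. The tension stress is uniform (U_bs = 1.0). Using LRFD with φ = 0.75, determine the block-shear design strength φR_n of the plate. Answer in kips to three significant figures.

83.2 kips

Shear plane L_v = 1.625 + 1·2.875 = 4.5 in; A_gv = 4.5 × 0.75 = 3.375 in².
A_nv = (4.5 − 1.5·1) × 0.75 = 2.25 in².
A_nt = (1.375 − 0.5·1) × 0.75 = 0.6562 in².
0.6 F_u A_nv = 78.3 kips; 0.6 F_y A_gv = 72.9 kips → shear yielding governs the shear term.
R_n = 72.9 + 1.0 × 58 × 0.6562 = 111 kips.
Design strength φR_n = 0.75 × 111 = 83.2 kips.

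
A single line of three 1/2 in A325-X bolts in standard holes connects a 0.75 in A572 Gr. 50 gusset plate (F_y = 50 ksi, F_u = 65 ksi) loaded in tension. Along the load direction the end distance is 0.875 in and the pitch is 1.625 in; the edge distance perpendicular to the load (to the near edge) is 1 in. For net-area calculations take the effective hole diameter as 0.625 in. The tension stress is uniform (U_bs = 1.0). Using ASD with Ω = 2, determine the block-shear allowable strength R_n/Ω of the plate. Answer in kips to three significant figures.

Shear plane L_v = 0.875 + 2·1.625 = 4.125 in; A_gv = 4.125 × 0.75 = 3.094 in².
A_nv = (4.125 − 2.5·0.625) × 0.75 = 1.922 in².
A_nt = (1 − 0.5·0.625) × 0.75 = 0.5156 in².
0.6 F_u A_nv = 74.95 kips; 0.6 F_y A_gv = 92.81 kips → shear rupture governs the shear term.
R_n = 74.95 + 1.0 × 65 × 0.5156 = 108.5 kips.
Allowable strength R_n/Ω = 108.5 / 2 = 54.2 kips.

54.2 kips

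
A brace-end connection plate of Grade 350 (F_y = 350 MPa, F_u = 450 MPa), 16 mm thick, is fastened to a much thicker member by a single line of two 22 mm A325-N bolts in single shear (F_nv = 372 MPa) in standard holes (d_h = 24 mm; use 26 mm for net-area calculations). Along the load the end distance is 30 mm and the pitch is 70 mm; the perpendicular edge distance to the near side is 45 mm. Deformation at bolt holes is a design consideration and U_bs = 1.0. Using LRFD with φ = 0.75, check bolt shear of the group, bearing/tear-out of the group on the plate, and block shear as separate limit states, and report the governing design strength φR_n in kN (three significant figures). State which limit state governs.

212 kN (bolt shear governs)

Bolt shear: A_b = π·22²/4 = 380.1 mm²; R_n = 372 × 380.1 × 2 × 1 / 1000 = 282.8 kN → 0.75 × 282.8 = 212 kN.
Bearing: edge l_c = 18, r_n = 155.5 kN; interior l_c = 46, r_n = 380.2 kN; R_n = 155.5 + 1·380.2 = 535.7 kN → 402 kN.
Block shear: A_gv = 1600, A_nv = 976, A_nt = 512 mm²; R_n = min(0.6F_uA_nv, 0.6F_yA_gv) + U_bs·F_u·A_nt = 493.9 kN → 370 kN.
Bolt shear governs: 212 kN.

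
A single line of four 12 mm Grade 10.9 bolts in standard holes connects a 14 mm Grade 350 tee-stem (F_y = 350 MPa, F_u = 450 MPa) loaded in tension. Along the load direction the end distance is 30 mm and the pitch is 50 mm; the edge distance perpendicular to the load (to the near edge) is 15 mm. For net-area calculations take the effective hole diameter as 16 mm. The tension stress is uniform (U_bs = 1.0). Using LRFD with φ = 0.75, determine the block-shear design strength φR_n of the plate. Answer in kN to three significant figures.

385 kN

Shear plane L_v = 30 + 3·50 = 180 mm; A_gv = 180 × 14 = 2520 mm².
A_nv = (180 − 3.5·16) × 14 = 1736 mm².
A_nt = (15 − 0.5·16) × 14 = 98 mm².
0.6 F_u A_nv = 468.7 kN; 0.6 F_y A_gv = 529.2 kN → shear rupture governs the shear term.
R_n = 468.7 + 1.0 × 450 × 98 / 1000 = 512.8 kN.
Design strength φR_n = 0.75 × 512.8 = 385 kN.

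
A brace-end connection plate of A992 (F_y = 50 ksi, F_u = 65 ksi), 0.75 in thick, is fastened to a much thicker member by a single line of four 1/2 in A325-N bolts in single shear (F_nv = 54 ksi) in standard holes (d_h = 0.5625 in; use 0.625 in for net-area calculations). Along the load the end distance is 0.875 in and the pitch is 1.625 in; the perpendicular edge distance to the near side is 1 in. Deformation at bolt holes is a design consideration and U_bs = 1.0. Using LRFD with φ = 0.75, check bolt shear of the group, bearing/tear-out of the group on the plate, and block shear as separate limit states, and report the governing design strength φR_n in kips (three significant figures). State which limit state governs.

31.8 kips (bolt shear governs)

Bolt shear: A_b = π·0.5²/4 = 0.1963 in²; R_n = 54 × 0.1963 × 4 × 1 = 42.41 kips → 0.75 × 42.41 = 31.8 kips.
Bearing: edge l_c = 0.5938, r_n = 34.73 kips; interior l_c = 1.062, r_n = 58.5 kips; R_n = 34.73 + 3·58.5 = 210.2 kips → 158 kips.
Block shear: A_gv = 4.312, A_nv = 2.672, A_nt = 0.5156 in²; R_n = min(0.6F_uA_nv, 0.6F_yA_gv) + U_bs·F_u·A_nt = 137.7 kips → 103 kips.
Bolt shear governs: 31.8 kips.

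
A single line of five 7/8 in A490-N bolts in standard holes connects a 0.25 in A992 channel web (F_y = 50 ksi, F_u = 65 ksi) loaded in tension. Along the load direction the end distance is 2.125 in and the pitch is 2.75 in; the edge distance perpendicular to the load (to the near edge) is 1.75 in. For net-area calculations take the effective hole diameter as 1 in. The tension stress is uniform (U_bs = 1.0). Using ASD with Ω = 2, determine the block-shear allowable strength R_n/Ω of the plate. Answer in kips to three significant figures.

Shear plane L_v = 2.125 + 4·2.75 = 13.12 in; A_gv = 13.12 × 0.25 = 3.281 in².
A_nv = (13.12 − 4.5·1) × 0.25 = 2.156 in².
A_nt = (1.75 − 0.5·1) × 0.25 = 0.3125 in².
0.6 F_u A_nv = 84.09 kips; 0.6 F_y A_gv = 98.44 kips → shear rupture governs the shear term.
R_n = 84.09 + 1.0 × 65 × 0.3125 = 104.4 kips.
Allowable strength R_n/Ω = 104.4 / 2 = 52.2 kips.

52.2 kips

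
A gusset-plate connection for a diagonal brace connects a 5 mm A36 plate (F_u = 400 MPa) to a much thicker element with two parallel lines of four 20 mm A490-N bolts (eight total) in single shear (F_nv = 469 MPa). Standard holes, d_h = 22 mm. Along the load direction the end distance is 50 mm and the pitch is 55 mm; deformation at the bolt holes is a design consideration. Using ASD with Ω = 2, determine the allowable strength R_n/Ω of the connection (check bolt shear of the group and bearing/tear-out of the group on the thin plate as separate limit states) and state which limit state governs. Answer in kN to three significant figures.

331 kN (bearing governs)

Bolt shear: A_b = π·20²/4 = 314.2 mm²; R_n = 469 × 314.2 × 8 × 1 / 1000 = 1179 kN → 1179 / 2 = 589 kN.
Bearing (1.2 l_c t F_u ≤ 2.4 d t F_u): upper limit = 2.4·20·5·400 / 1000 = 96 kN.
  Edge l_c = 50 − 22/2 = 39 → r_n = 93.6 kN; interior l_c = 55 − 22 = 33 → r_n = 79.2 kN.
  R_n,bearing = 2·93.6 + 6·79.2 = 662.4 kN → 662.4 / 2 = 331 kN.
Bearing governs: 331 kN.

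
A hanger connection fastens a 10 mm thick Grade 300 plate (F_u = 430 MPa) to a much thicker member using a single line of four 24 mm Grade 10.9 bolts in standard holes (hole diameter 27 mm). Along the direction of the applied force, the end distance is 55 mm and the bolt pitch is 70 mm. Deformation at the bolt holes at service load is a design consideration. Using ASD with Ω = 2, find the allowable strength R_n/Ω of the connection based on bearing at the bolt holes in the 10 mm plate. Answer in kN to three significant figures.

440 kN

Per bolt r_n = 1.2 l_c t F_u ≤ 2.4 d t F_u; upper limit = 2.4 × 24 × 10 × 430 / 1000 = 247.7 kN.
Edge bolt: l_c = 55 − 27/2 = 41.5 mm → 1.2 × 41.5 × 10 × 430 / 1000 = 214.1 → r_n = 214.1 kN.
Interior bolts: l_c = 70 − 27 = 43 mm → 1.2 × 43 × 10 × 430 / 1000 = 221.9 → r_n = 221.9 kN.
R_n = 1 × 214.1 + 3 × 221.9 = 879.8 kN.
Allowable strength R_n/Ω = 879.8 / 2 = 440 kN.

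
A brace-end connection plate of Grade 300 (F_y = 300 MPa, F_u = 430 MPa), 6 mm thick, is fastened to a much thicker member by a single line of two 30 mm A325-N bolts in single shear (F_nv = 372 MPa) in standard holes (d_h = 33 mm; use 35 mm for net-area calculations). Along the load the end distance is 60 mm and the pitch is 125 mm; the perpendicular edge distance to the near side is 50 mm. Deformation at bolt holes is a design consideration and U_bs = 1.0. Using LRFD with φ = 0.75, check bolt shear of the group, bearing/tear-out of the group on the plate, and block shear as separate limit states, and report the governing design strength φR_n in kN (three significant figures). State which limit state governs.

Bolt shear: A_b = π·30²/4 = 706.9 mm²; R_n = 372 × 706.9 × 2 × 1 / 1000 = 525.9 kN → 0.75 × 525.9 = 394 kN.
Bearing: edge l_c = 43.5, r_n = 134.7 kN; interior l_c = 92, r_n = 185.8 kN; R_n = 134.7 + 1·185.8 = 320.4 kN → 240 kN.
Block shear: A_gv = 1110, A_nv = 795, A_nt = 195 mm²; R_n = min(0.6F_uA_nv, 0.6F_yA_gv) + U_bs·F_u·A_nt = 283.7 kN → 213 kN.
Block shear governs: 213 kN.

213 kN (block shear governs)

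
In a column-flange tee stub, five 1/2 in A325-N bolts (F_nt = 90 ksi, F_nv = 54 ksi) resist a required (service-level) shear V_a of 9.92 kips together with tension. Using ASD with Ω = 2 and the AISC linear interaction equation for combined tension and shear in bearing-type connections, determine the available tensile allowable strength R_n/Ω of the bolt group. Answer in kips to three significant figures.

40.9 kips

A_b = π·0.5²/4 = 0.1963 in²; f_rv = 9.92 / (5 × 0.1963) = 10.1 ksi.
F'_nt = 1.3 F_nt − (Ω F_nt / F_nv) f_rv = 1.3·90 − (2·90/54)·10.1 = 83.32 ksi, capped at F_nt → F'_nt = 83.32 ksi.
R_n = F'_nt · A_b · n = 83.32 × 0.1963 × 5 = 81.8 kips.
Allowable strength R_n/Ω = 81.8 / 2 = 40.9 kips.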